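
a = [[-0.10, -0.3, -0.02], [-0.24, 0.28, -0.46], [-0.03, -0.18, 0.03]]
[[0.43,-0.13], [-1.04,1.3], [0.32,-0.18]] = a@ [[0.3,  -1.13],[-1.62,  0.93],[1.12,  -1.67]]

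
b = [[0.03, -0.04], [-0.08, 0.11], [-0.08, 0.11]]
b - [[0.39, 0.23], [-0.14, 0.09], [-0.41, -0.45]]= [[-0.36, -0.27], [0.06, 0.02], [0.33, 0.56]]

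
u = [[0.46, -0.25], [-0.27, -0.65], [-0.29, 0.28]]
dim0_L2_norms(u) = [0.61, 0.75]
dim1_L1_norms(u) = [0.71, 0.92, 0.57]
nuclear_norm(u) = 1.36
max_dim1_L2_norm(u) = 0.7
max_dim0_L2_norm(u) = 0.75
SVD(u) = [[-0.39, 0.71], [-0.82, -0.56], [0.41, -0.43]] @ diag([0.7520474375695336, 0.6053302005063834]) @ [[-0.1, 0.99], [0.99, 0.1]]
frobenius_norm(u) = 0.97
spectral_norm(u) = 0.75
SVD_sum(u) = [[0.03, -0.3],[0.06, -0.61],[-0.03, 0.31]] + [[0.43,  0.05], [-0.33,  -0.04], [-0.26,  -0.03]]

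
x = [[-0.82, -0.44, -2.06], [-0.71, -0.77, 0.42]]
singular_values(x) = [2.26, 1.13]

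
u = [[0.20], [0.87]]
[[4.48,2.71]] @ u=[[3.25]]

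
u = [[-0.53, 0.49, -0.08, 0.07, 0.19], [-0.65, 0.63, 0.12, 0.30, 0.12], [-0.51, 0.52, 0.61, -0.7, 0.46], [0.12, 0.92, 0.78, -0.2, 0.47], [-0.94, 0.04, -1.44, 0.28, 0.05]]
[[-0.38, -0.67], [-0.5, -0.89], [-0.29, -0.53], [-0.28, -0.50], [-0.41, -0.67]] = u @ [[0.37, 0.69], [-0.2, -0.34], [-0.03, -0.11], [-0.27, -0.49], [-0.37, -0.60]]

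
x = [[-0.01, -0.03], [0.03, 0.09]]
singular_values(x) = [0.1, 0.0]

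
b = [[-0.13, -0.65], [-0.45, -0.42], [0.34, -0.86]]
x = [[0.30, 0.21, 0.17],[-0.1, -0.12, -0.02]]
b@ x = [[0.03, 0.05, -0.01],[-0.09, -0.04, -0.07],[0.19, 0.17, 0.08]]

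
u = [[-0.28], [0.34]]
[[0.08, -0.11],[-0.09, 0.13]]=u @ [[-0.27, 0.38]]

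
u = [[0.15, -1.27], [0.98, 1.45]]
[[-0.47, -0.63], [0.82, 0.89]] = u@[[0.24, 0.15],[0.40, 0.51]]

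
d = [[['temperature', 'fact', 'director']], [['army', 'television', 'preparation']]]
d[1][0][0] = 'army'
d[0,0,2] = 'director'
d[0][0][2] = 'director'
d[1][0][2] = 'preparation'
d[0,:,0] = ['temperature']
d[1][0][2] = 'preparation'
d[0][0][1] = 'fact'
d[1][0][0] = 'army'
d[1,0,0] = 'army'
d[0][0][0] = 'temperature'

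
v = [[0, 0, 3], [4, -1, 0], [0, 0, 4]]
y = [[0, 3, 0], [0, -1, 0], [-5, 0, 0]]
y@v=[[12, -3, 0], [-4, 1, 0], [0, 0, -15]]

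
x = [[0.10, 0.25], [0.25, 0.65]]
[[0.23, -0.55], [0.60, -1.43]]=x @ [[0.75,-0.02], [0.63,-2.19]]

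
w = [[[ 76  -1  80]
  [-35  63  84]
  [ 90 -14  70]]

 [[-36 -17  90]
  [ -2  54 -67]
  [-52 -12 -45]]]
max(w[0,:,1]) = 63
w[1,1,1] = 54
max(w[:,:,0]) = 90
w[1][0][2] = 90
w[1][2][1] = -12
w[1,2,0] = -52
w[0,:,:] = [[76, -1, 80], [-35, 63, 84], [90, -14, 70]]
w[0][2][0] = 90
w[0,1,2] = 84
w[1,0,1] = -17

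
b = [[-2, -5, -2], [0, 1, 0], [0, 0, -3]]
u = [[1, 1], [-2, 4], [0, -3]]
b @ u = [[8, -16], [-2, 4], [0, 9]]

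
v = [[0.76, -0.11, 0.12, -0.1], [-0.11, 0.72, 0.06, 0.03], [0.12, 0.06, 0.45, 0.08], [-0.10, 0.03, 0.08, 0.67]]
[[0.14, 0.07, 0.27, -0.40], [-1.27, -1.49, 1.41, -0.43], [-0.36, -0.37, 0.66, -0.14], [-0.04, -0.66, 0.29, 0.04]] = v @ [[0.05,-0.27,0.52,-0.61],  [-1.71,-2.05,1.94,-0.68],  [-0.61,-0.32,1.02,-0.06],  [0.09,-0.90,0.3,0.0]]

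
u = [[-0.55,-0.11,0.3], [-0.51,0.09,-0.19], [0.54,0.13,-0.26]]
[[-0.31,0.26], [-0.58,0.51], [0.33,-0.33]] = u@[[0.91, -0.82], [0.07, -1.64], [0.66, -1.24]]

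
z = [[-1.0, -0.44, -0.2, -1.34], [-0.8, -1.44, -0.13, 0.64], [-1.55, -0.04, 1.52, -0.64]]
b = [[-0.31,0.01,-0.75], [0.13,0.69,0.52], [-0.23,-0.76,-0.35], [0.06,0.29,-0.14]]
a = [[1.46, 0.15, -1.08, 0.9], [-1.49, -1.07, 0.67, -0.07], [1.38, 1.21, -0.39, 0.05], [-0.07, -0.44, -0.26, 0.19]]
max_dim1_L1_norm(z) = 3.75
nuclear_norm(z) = 5.60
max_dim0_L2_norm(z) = 2.01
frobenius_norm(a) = 3.43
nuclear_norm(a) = 4.64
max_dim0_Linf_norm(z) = 1.55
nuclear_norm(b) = 2.18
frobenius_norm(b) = 1.51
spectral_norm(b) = 1.33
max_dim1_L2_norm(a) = 2.03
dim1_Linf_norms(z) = [1.34, 1.44, 1.55]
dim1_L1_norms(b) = [1.07, 1.34, 1.34, 0.49]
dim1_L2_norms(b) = [0.81, 0.87, 0.87, 0.33]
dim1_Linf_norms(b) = [0.75, 0.69, 0.76, 0.29]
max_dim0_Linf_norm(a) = 1.49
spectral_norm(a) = 3.18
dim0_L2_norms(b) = [0.41, 1.07, 0.99]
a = b @ z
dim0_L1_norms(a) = [4.4, 2.87, 2.4, 1.21]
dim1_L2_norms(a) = [2.03, 1.95, 1.88, 0.55]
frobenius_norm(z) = 3.36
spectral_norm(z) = 2.58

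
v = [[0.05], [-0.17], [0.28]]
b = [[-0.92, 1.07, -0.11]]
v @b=[[-0.05, 0.05, -0.01], [0.16, -0.18, 0.02], [-0.26, 0.3, -0.03]]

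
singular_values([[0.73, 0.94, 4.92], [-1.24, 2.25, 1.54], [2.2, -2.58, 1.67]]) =[5.55, 4.25, 0.09]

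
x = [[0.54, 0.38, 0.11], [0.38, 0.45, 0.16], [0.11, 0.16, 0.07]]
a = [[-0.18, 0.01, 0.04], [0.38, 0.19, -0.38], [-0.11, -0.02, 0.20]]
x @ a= [[0.04, 0.08, -0.10],[0.08, 0.09, -0.12],[0.03, 0.03, -0.04]]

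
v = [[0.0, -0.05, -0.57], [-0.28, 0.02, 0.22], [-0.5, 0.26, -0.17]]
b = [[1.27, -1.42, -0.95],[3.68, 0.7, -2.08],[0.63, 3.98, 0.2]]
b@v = [[0.87, -0.34, -0.87], [0.84, -0.71, -1.59], [-1.21, 0.1, 0.48]]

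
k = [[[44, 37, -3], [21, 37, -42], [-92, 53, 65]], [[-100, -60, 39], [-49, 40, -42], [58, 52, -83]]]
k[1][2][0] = 58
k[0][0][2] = -3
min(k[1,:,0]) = -100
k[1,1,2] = -42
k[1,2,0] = 58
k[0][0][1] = 37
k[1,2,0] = 58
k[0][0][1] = 37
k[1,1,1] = 40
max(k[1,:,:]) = 58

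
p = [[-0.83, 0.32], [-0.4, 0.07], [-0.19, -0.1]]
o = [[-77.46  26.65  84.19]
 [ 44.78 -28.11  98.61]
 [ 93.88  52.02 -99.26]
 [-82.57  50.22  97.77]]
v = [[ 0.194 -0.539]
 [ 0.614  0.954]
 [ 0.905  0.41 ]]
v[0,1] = -0.539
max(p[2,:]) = -0.1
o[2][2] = -99.26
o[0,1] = 26.65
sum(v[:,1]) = 0.825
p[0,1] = 0.325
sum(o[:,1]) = 100.78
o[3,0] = -82.57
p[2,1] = -0.1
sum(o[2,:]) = 46.64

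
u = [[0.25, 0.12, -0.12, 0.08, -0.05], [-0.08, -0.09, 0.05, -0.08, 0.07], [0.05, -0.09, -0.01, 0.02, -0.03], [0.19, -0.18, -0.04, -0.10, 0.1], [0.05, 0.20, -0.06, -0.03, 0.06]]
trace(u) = 0.11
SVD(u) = [[-0.82, -0.15, 0.23, -0.26, 0.43], [0.39, -0.14, -0.36, -0.13, 0.83], [0.01, -0.26, 0.38, 0.85, 0.25], [-0.05, -0.90, -0.32, -0.06, -0.27], [-0.41, 0.27, -0.76, 0.43, -0.02]] @ diag([0.3780399433453973, 0.3252876751164633, 0.1800503189382668, 0.007379152127774704, 0.0010772264564760888]) @ [[-0.7, -0.55, 0.38, -0.21, 0.10], [-0.61, 0.72, 0.1, 0.23, -0.21], [0.04, -0.38, 0.05, 0.61, -0.7], [-0.34, -0.15, -0.9, -0.17, -0.15], [-0.12, -0.11, -0.17, 0.71, 0.66]]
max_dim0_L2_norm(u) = 0.33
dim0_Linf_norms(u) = [0.25, 0.2, 0.12, 0.1, 0.1]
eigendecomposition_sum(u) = [[0.0, 0.06, -0.01, 0.03, -0.03], [-0.0, -0.11, 0.02, -0.05, 0.04], [-0.0, -0.03, 0.01, -0.01, 0.01], [-0.01, -0.26, 0.06, -0.13, 0.11], [0.0, 0.03, -0.01, 0.01, -0.01]] + [[0.58, 0.34, -0.28, 0.04, 0.05], [-0.31, -0.18, 0.15, -0.02, -0.03], [0.38, 0.22, -0.18, 0.03, 0.03], [0.35, 0.2, -0.17, 0.02, 0.03], [-0.48, -0.28, 0.23, -0.03, -0.04]] + [[-0.33, -0.28, 0.17, 0.01, -0.08], [0.23, 0.2, -0.12, -0.01, 0.05], [-0.33, -0.28, 0.17, 0.01, -0.07], [-0.15, -0.13, 0.08, 0.00, -0.03], [0.53, 0.45, -0.28, -0.01, 0.12]] + [[-0.0,-0.00,-0.00,0.0,-0.00],[-0.0,-0.0,-0.00,0.0,-0.0],[-0.00,-0.0,-0.0,0.00,-0.00],[0.0,0.01,0.0,-0.0,0.00],[0.00,0.00,0.0,-0.00,0.00]] + [[0.00, -0.00, -0.0, 0.00, -0.0], [-0.00, 0.00, 0.00, -0.0, 0.0], [0.0, -0.00, -0.01, 0.0, -0.0], [0.00, -0.00, -0.01, 0.0, -0.01], [0.00, -0.00, -0.01, 0.00, -0.0]]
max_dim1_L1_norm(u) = 0.62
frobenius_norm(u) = 0.53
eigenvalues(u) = [-0.24, 0.2, 0.16, -0.0, -0.01]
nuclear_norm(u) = 0.89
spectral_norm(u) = 0.38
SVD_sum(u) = [[0.22, 0.17, -0.12, 0.07, -0.03], [-0.1, -0.08, 0.06, -0.03, 0.02], [-0.0, -0.0, 0.00, -0.0, 0.0], [0.01, 0.01, -0.01, 0.00, -0.00], [0.11, 0.09, -0.06, 0.03, -0.02]] + [[0.03, -0.04, -0.01, -0.01, 0.01], [0.03, -0.03, -0.0, -0.01, 0.01], [0.05, -0.06, -0.01, -0.02, 0.02], [0.18, -0.21, -0.03, -0.07, 0.06], [-0.05, 0.06, 0.01, 0.02, -0.02]] + [[0.0,-0.02,0.00,0.03,-0.03], [-0.0,0.02,-0.00,-0.04,0.04], [0.0,-0.03,0.0,0.04,-0.05], [-0.0,0.02,-0.0,-0.04,0.04], [-0.01,0.05,-0.01,-0.08,0.09]] + [[0.0, 0.0, 0.0, 0.0, 0.0], [0.00, 0.0, 0.00, 0.00, 0.00], [-0.00, -0.00, -0.01, -0.0, -0.0], [0.0, 0.0, 0.0, 0.00, 0.00], [-0.0, -0.00, -0.00, -0.0, -0.00]] + [[-0.0, -0.00, -0.00, 0.0, 0.00], [-0.0, -0.00, -0.00, 0.0, 0.00], [-0.00, -0.0, -0.00, 0.0, 0.00], [0.00, 0.0, 0.00, -0.00, -0.00], [0.00, 0.00, 0.0, -0.0, -0.00]]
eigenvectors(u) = [[-0.22, -0.6, -0.44, 0.1, 0.06], [0.37, 0.32, 0.31, 0.11, -0.02], [0.1, -0.39, -0.43, 0.10, 0.33], [0.89, -0.36, -0.20, -0.73, 0.71], [-0.1, 0.5, 0.70, -0.66, 0.62]]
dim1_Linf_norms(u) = [0.25, 0.09, 0.09, 0.19, 0.2]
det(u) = -0.00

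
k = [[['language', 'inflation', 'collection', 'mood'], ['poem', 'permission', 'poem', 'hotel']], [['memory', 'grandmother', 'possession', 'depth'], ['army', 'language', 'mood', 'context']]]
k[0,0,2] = 'collection'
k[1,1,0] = 'army'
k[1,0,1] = 'grandmother'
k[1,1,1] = 'language'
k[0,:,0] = ['language', 'poem']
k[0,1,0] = 'poem'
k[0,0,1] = 'inflation'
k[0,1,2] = 'poem'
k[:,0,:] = [['language', 'inflation', 'collection', 'mood'], ['memory', 'grandmother', 'possession', 'depth']]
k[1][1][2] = 'mood'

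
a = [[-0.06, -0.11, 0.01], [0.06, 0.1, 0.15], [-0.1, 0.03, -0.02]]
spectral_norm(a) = 0.21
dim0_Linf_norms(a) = [0.1, 0.11, 0.15]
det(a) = 0.00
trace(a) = 0.02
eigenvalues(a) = [(-0.06+0.1j), (-0.06-0.1j), (0.14+0j)]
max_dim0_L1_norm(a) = 0.24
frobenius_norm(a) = 0.25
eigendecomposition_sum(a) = [[(-0.03+0.05j), -0.03+0.00j, (0.03+0.04j)], [0.04+0.03j, 0.00+0.03j, 0.03-0.02j], [-0.05-0.02j, (-0.01-0.03j), -0.03+0.03j]] + [[(-0.03-0.05j), -0.03-0.00j, (0.03-0.04j)], [(0.04-0.03j), -0.03j, (0.03+0.02j)], [-0.05+0.02j, -0.01+0.03j, -0.03-0.03j]] + [[0.01-0.00j, -0.05+0.00j, (-0.04-0j)], [(-0.01+0j), (0.09-0j), (0.09+0j)], [(-0.01+0j), 0.05-0.00j, 0.04+0.00j]]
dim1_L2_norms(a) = [0.13, 0.19, 0.11]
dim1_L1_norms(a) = [0.18, 0.31, 0.15]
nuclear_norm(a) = 0.41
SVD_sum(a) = [[-0.04,-0.06,-0.06], [0.09,0.11,0.12], [-0.02,-0.03,-0.03]] + [[0.03,-0.03,0.01], [0.00,-0.0,0.00], [-0.06,0.07,-0.02]] + [[-0.05, -0.02, 0.05],  [-0.03, -0.01, 0.03],  [-0.03, -0.01, 0.03]]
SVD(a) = [[-0.43, 0.47, -0.77], [0.88, 0.03, -0.47], [-0.2, -0.88, -0.42]] @ diag([0.20932444221835542, 0.10095149866720225, 0.09587529820981126]) @ [[0.47, 0.62, 0.63], [0.62, -0.74, 0.27], [0.63, 0.26, -0.73]]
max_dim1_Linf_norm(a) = 0.15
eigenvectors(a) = [[0.62+0.00j, (0.62-0j), (-0.42+0j)], [(0.02-0.52j), (0.02+0.52j), (0.81+0j)], [(0.08+0.58j), 0.08-0.58j, 0.40+0.00j]]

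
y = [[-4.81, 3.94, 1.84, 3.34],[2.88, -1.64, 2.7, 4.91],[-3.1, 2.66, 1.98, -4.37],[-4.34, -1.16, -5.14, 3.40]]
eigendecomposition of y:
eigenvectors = [[(0.38+0j), (-0.51+0.02j), -0.51-0.02j, 0.19+0.00j], [(-0.72+0j), (-0.69+0j), -0.69-0.00j, (0.27+0j)], [(0.49+0j), (0.31-0.22j), 0.31+0.22j, (-0.64+0j)], [0.32+0.00j, (-0.07-0.35j), (-0.07+0.35j), 0.69+0.00j]]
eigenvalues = [(-7.14+0j), (-0.21+3.3j), (-0.21-3.3j), (6.49+0j)]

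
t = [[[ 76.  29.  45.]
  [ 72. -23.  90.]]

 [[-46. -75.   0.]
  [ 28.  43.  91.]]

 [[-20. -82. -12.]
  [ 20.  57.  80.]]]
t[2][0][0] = -20.0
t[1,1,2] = 91.0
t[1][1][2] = 91.0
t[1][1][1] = 43.0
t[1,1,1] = 43.0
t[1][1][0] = 28.0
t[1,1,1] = 43.0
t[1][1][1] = 43.0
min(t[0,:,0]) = 72.0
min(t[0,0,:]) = 29.0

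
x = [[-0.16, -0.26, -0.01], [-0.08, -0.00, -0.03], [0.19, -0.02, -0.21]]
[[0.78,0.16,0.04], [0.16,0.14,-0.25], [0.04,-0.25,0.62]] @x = [[-0.13,-0.2,-0.02], [-0.08,-0.04,0.05], [0.13,-0.02,-0.12]]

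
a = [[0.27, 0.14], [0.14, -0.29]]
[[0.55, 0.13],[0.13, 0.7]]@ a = [[0.17, 0.04], [0.13, -0.18]]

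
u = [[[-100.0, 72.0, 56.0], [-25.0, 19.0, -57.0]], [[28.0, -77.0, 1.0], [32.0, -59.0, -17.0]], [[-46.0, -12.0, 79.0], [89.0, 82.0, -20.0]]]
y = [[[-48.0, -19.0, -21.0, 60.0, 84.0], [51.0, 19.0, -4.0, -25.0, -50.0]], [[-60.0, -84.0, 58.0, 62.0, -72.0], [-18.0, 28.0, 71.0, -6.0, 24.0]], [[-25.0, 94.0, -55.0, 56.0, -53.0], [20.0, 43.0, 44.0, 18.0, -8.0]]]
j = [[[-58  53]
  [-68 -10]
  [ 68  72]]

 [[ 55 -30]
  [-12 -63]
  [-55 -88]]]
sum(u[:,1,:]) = 44.0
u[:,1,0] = [-25.0, 32.0, 89.0]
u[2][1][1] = 82.0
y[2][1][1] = 43.0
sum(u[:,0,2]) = 136.0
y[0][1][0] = 51.0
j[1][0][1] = -30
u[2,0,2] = 79.0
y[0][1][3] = -25.0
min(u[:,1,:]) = -59.0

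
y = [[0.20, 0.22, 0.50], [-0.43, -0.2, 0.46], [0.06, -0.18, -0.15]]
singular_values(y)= [0.72, 0.54, 0.15]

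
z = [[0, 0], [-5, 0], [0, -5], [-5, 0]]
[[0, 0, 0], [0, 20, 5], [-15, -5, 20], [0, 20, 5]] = z @ [[0, -4, -1], [3, 1, -4]]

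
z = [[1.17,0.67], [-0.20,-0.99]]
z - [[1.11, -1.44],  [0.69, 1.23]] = [[0.06, 2.11], [-0.89, -2.22]]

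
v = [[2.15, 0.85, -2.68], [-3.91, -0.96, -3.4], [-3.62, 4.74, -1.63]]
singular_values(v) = [7.0, 4.13, 3.53]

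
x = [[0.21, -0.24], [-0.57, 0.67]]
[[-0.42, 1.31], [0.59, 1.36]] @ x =[[-0.83,0.98], [-0.65,0.77]]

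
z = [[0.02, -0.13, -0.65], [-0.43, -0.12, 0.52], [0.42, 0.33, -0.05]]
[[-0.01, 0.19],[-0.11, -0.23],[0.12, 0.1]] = z @ [[0.24, 0.1],  [0.06, 0.14],  [0.01, -0.32]]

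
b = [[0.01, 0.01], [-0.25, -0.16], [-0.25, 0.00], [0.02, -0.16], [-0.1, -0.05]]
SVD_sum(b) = [[0.01, 0.01],[-0.27, -0.11],[-0.21, -0.09],[-0.04, -0.02],[-0.1, -0.04]] + [[-0.00, 0.0], [0.02, -0.05], [-0.04, 0.09], [0.06, -0.14], [0.00, -0.01]]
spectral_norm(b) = 0.39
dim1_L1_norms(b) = [0.02, 0.41, 0.25, 0.18, 0.15]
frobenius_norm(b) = 0.44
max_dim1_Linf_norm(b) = 0.25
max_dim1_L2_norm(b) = 0.3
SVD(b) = [[-0.03,  0.03],[0.75,  -0.26],[0.59,  0.51],[0.11,  -0.82],[0.29,  -0.04]] @ diag([0.39136657552523385, 0.19008472732350545]) @ [[-0.92, -0.39], [-0.39, 0.92]]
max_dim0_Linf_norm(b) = 0.25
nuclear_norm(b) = 0.58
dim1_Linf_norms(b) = [0.01, 0.25, 0.25, 0.16, 0.1]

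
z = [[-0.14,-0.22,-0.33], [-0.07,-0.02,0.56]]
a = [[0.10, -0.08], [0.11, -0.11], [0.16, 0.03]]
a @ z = [[-0.01, -0.02, -0.08], [-0.01, -0.02, -0.10], [-0.02, -0.04, -0.04]]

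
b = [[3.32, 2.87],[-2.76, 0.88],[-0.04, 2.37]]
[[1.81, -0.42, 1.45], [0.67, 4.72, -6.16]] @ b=[[7.11, 8.26],[-10.56, -8.52]]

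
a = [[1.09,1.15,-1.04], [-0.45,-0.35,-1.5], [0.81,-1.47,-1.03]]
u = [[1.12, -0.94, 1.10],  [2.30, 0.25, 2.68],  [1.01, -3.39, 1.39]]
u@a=[[2.53,  -0.00,  -0.89],  [4.57,  -1.38,  -5.53],  [3.75,  0.30,  2.6]]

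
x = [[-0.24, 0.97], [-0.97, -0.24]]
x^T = [[-0.24, -0.97], [0.97, -0.24]]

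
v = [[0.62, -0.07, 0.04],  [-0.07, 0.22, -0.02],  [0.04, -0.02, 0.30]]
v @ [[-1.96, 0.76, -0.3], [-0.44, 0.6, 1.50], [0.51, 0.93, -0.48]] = [[-1.16, 0.47, -0.31], [0.03, 0.06, 0.36], [0.08, 0.30, -0.19]]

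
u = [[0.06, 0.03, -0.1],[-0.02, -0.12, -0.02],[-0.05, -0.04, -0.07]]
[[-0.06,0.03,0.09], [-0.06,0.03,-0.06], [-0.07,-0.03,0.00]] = u @[[0.07,0.81,0.31],  [0.34,-0.38,0.53],  [0.77,0.1,-0.53]]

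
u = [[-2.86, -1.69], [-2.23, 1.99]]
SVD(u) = [[-0.82, -0.58], [-0.58, 0.82]] @ diag([3.6300297127232692, 2.6060668227707087]) @ [[1.0,0.06], [-0.06,1.0]]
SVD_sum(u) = [[-2.95, -0.18], [-2.1, -0.13]] + [[0.09, -1.51], [-0.13, 2.12]]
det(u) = -9.46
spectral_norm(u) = 3.63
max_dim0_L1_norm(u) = 5.09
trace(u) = -0.87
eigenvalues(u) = [-3.54, 2.67]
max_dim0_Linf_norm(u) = 2.86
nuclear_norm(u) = 6.24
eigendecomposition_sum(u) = [[-3.15, -0.96],[-1.27, -0.39]] + [[0.29, -0.73], [-0.96, 2.38]]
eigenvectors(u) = [[-0.93, 0.29],[-0.37, -0.96]]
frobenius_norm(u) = 4.47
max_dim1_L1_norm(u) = 4.55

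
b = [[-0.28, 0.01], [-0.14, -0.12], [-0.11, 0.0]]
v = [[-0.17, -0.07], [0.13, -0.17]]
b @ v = [[0.05, 0.02], [0.01, 0.03], [0.02, 0.01]]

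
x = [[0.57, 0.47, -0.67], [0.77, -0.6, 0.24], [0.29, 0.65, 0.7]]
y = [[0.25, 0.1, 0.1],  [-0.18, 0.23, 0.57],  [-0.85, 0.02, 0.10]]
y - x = [[-0.32, -0.37, 0.77], [-0.95, 0.83, 0.33], [-1.14, -0.63, -0.6]]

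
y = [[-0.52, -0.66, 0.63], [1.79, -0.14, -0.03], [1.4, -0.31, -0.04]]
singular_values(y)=[2.34, 0.94, 0.11]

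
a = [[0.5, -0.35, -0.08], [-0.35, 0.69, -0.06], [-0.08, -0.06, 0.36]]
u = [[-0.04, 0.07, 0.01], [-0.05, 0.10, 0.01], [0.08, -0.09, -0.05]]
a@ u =[[-0.01,0.01,0.01], [-0.03,0.05,0.01], [0.03,-0.04,-0.02]]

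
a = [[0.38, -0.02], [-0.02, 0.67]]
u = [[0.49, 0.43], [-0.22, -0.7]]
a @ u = [[0.19, 0.18], [-0.16, -0.48]]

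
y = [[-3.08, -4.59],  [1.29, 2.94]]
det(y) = -3.13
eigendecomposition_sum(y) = [[-2.49, -2.39], [0.67, 0.64]] + [[-0.59, -2.2], [0.62, 2.3]]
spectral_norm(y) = 6.37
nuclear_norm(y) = 6.87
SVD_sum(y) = [[-2.87, -4.72], [1.65, 2.72]] + [[-0.21, 0.13], [-0.36, 0.22]]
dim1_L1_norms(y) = [7.67, 4.23]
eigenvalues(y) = [-1.84, 1.7]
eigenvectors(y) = [[-0.97, 0.69], [0.26, -0.72]]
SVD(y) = [[-0.87, 0.5], [0.50, 0.87]] @ diag([6.373412420468156, 0.49174598994015606]) @ [[0.52, 0.85], [-0.85, 0.52]]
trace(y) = -0.14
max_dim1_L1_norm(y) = 7.67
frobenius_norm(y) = 6.39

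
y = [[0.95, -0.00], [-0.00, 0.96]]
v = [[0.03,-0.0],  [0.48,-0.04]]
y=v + [[0.92, 0.00],[-0.48, 1.0]]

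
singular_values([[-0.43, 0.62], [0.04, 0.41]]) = [0.82, 0.24]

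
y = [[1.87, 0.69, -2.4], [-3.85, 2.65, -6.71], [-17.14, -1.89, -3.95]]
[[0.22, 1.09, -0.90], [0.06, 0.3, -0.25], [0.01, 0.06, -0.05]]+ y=[[2.09, 1.78, -3.30], [-3.79, 2.95, -6.96], [-17.13, -1.83, -4.00]]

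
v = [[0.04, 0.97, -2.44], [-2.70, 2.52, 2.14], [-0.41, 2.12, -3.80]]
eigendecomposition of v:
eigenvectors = [[0.07, 0.76, 0.51], [0.95, 0.60, -0.07], [0.29, 0.25, 0.86]]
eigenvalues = [2.98, -0.01, -4.21]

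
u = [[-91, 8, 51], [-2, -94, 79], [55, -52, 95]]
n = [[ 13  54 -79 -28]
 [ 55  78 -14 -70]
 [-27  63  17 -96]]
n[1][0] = 55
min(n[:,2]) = -79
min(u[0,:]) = -91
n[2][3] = -96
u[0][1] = 8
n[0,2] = -79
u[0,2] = 51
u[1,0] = -2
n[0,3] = -28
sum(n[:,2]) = -76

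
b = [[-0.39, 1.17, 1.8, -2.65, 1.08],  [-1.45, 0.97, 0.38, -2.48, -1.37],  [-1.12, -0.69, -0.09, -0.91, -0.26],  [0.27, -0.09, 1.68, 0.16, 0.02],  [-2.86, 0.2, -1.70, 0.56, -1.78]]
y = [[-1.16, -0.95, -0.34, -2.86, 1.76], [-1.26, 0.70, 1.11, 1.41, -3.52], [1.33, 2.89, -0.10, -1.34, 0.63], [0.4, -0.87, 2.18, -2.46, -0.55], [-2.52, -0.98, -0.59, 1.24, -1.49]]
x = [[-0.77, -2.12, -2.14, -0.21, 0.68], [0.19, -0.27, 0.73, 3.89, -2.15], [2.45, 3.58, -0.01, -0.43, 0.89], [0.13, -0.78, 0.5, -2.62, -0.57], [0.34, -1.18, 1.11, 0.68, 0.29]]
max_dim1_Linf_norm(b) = 2.86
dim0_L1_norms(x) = [3.88, 7.93, 4.49, 7.83, 4.58]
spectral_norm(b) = 4.53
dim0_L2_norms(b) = [3.43, 1.68, 3.02, 3.79, 2.51]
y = x + b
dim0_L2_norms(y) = [3.35, 3.39, 2.54, 4.42, 4.29]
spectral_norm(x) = 5.20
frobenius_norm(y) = 8.19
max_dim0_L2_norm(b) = 3.79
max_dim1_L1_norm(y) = 8.0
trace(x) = -3.38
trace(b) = -1.13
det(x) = 105.46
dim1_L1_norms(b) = [7.09, 6.65, 3.07, 2.22, 7.1]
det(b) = 29.24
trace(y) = -4.51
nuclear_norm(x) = 15.30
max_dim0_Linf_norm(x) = 3.89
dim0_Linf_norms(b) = [2.86, 1.17, 1.8, 2.65, 1.78]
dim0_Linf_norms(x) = [2.45, 3.58, 2.14, 3.89, 2.15]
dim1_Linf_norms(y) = [2.86, 3.52, 2.89, 2.46, 2.52]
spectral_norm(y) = 5.77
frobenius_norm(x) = 7.86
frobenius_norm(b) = 6.66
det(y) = 2.84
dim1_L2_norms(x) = [3.19, 4.52, 4.45, 2.84, 1.81]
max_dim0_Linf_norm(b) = 2.86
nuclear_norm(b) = 12.41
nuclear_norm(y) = 15.57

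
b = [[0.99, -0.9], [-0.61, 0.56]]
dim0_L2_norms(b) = [1.16, 1.06]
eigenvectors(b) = [[0.85, 0.67],[-0.53, 0.74]]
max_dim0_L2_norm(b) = 1.16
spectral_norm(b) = 1.57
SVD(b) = [[-0.85, 0.53], [0.53, 0.85]] @ diag([1.5734637656879238, 0.003431918877165217]) @ [[-0.74, 0.67],[0.67, 0.74]]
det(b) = 0.01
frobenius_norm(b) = 1.57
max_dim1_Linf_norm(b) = 0.99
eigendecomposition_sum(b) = [[0.99,-0.9], [-0.61,0.56]] + [[0.0, 0.00], [0.0, 0.0]]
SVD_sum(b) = [[0.99, -0.9], [-0.61, 0.56]] + [[0.0, 0.00],[0.0, 0.00]]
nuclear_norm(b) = 1.58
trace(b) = 1.55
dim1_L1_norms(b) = [1.89, 1.17]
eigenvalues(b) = [1.55, 0.0]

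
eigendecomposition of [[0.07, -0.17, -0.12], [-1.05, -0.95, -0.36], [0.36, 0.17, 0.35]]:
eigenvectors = [[0.13+0.00j, (0.15-0.41j), 0.15+0.41j],[(0.98+0j), (0.14+0.35j), (0.14-0.35j)],[(-0.15+0j), (-0.81+0j), -0.81-0.00j]]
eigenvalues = [(-1.04+0j), (0.25+0.11j), (0.25-0.11j)]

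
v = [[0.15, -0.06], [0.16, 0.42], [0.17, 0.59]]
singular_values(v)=[0.76, 0.16]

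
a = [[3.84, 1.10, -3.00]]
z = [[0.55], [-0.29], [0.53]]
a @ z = [[0.2]]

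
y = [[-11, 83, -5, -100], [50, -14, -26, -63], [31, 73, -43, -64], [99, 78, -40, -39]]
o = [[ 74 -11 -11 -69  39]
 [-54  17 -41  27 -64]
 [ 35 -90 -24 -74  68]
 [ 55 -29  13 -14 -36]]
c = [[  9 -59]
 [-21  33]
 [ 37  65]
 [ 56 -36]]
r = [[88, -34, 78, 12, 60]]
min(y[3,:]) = -40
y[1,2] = -26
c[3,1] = -36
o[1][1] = 17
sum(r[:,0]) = 88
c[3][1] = -36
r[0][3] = 12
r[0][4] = 60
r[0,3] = 12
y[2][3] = -64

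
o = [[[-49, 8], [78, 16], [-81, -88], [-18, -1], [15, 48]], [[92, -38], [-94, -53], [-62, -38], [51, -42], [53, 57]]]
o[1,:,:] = [[92, -38], [-94, -53], [-62, -38], [51, -42], [53, 57]]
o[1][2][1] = -38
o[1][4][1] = 57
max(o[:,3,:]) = 51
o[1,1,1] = -53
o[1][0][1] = -38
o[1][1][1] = -53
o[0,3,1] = -1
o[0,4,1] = 48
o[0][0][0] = -49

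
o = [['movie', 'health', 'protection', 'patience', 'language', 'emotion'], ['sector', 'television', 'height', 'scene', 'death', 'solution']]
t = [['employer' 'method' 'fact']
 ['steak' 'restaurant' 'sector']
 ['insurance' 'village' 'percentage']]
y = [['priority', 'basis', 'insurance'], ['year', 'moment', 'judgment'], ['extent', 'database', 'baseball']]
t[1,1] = 'restaurant'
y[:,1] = ['basis', 'moment', 'database']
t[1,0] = 'steak'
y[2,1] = 'database'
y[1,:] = ['year', 'moment', 'judgment']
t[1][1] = 'restaurant'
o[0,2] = 'protection'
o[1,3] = 'scene'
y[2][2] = 'baseball'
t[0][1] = 'method'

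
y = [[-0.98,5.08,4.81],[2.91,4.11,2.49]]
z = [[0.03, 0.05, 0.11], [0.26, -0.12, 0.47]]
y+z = [[-0.95, 5.13, 4.92], [3.17, 3.99, 2.96]]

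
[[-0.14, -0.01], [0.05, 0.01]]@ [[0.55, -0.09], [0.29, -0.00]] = [[-0.08, 0.01],[0.03, -0.00]]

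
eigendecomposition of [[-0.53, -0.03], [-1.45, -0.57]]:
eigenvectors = [[0.16, 0.13], [-0.99, 0.99]]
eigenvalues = [-0.34, -0.76]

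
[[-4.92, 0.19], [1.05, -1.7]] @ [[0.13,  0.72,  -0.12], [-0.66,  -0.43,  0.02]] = [[-0.76, -3.62, 0.59], [1.26, 1.49, -0.16]]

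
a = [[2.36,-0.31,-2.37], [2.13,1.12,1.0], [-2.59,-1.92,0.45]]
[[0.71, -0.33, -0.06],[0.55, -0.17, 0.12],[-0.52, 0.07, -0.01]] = a @[[0.32, -0.15, 0.04],[-0.15, 0.16, -0.03],[0.04, -0.03, 0.07]]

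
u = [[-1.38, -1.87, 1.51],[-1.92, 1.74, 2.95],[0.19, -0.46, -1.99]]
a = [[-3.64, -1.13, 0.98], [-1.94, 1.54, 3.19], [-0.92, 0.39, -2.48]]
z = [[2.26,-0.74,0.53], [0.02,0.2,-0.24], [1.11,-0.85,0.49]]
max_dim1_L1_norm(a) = 6.67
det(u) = 9.84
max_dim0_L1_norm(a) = 6.65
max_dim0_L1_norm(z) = 3.39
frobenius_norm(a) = 6.24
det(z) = -0.16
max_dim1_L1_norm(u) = 6.61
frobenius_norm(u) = 5.23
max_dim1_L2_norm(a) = 4.04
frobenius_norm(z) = 2.87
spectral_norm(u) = 4.52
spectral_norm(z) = 2.82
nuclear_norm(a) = 10.00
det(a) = 27.83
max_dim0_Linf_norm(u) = 2.95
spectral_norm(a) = 5.01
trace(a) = -4.58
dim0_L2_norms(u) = [2.37, 2.6, 3.87]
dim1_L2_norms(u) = [2.77, 3.93, 2.05]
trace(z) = 2.95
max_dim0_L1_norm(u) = 6.45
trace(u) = -1.63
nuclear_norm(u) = 7.87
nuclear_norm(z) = 3.44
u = z + a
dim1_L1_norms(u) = [4.76, 6.61, 2.64]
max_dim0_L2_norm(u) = 3.87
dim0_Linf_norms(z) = [2.26, 0.85, 0.53]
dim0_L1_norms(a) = [6.5, 3.06, 6.65]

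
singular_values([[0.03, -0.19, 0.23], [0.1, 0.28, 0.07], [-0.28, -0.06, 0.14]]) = [0.41, 0.25, 0.24]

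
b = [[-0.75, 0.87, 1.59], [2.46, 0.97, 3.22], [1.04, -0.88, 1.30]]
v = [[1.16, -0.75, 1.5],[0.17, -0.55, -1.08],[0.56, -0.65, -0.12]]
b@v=[[0.17,-0.95,-2.26],  [4.82,-4.47,2.26],  [1.78,-1.14,2.35]]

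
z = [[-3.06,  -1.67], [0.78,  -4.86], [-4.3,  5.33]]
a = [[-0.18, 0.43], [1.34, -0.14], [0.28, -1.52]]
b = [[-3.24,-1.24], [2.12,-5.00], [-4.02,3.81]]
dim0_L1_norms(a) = [1.8, 2.09]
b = z + a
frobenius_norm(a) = 2.10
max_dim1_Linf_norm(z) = 5.33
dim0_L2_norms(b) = [5.58, 6.41]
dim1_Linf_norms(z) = [3.06, 4.86, 5.33]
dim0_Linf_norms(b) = [4.02, 5.0]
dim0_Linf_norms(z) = [4.3, 5.33]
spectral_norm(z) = 8.18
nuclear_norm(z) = 12.22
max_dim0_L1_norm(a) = 2.09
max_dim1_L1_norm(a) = 1.8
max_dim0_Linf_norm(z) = 5.33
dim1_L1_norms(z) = [4.73, 5.64, 9.63]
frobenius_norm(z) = 9.13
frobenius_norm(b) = 8.50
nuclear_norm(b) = 11.35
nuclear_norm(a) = 2.93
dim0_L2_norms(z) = [5.33, 7.4]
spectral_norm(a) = 1.72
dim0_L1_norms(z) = [8.14, 11.86]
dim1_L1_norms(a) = [0.61, 1.48, 1.8]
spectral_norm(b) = 7.65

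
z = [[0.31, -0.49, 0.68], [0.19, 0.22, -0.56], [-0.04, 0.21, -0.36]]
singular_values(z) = [1.12, 0.35, 0.0]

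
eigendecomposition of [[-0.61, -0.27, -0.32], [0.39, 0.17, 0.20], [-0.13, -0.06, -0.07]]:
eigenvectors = [[0.83, 0.51, 0.01],[-0.53, -0.82, -0.77],[0.17, -0.26, 0.64]]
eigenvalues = [-0.5, -0.01, 0.0]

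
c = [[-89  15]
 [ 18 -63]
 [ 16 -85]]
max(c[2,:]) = 16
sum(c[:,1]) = -133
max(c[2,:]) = 16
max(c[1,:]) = 18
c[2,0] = 16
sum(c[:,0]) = -55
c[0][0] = -89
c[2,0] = 16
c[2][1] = -85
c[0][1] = 15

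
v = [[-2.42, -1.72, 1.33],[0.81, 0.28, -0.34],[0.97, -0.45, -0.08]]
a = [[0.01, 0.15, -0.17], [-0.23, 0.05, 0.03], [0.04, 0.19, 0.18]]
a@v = [[-0.07,0.1,-0.02], [0.63,0.40,-0.33], [0.23,-0.10,-0.03]]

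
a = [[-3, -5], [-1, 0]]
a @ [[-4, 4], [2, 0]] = [[2, -12], [4, -4]]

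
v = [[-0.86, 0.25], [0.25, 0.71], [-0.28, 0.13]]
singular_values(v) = [0.95, 0.75]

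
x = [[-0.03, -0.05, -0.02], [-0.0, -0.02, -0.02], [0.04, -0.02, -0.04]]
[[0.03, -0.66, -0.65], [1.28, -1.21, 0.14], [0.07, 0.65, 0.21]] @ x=[[-0.03, 0.02, 0.04], [-0.03, -0.04, -0.01], [0.01, -0.02, -0.02]]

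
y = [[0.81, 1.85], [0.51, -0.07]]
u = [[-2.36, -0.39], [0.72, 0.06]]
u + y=[[-1.55, 1.46],[1.23, -0.01]]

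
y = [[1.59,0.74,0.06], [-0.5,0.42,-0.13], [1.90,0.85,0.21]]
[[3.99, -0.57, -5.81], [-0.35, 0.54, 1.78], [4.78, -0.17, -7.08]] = y@ [[1.81, -1.08, -3.5], [1.46, 1.23, -0.25], [0.47, 3.96, -1.04]]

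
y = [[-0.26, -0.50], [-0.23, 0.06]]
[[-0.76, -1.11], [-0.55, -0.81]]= y@[[2.45, 3.61], [0.24, 0.35]]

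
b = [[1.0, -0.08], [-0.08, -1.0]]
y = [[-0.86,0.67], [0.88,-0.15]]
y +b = [[0.14, 0.59], [0.80, -1.15]]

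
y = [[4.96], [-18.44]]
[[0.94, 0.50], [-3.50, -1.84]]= y @[[0.19,0.1]]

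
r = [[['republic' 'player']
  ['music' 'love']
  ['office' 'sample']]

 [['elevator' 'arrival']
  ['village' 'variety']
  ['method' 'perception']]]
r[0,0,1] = 'player'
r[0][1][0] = 'music'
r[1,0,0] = 'elevator'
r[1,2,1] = 'perception'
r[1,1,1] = 'variety'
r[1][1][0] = 'village'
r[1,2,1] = 'perception'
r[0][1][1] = 'love'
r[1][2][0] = 'method'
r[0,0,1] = 'player'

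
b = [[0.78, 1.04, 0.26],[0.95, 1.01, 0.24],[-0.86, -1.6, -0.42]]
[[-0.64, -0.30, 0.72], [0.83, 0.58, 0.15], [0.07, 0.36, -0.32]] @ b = [[-1.40, -2.12, -0.54], [1.07, 1.21, 0.29], [0.67, 0.95, 0.24]]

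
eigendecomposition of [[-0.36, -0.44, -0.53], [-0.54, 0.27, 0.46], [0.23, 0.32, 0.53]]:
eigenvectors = [[0.67, 0.19, -0.47],[0.66, -0.83, 0.77],[-0.35, 0.52, 0.43]]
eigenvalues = [-0.52, 0.1, 0.85]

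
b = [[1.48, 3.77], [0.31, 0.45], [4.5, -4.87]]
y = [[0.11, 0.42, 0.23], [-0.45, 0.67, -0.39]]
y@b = [[1.33, -0.52], [-2.21, 0.50]]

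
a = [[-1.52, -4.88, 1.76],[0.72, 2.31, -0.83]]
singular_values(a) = [5.98, 0.0]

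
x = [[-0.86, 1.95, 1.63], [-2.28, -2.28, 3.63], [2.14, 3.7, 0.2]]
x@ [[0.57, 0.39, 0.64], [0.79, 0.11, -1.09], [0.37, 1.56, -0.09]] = [[1.65, 2.42, -2.82], [-1.76, 4.52, 0.70], [4.22, 1.55, -2.68]]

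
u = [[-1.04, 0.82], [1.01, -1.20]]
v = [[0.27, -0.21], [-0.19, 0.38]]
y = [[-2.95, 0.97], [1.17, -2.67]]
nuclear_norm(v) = 0.65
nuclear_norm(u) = 2.25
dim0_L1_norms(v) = [0.46, 0.59]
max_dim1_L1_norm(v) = 0.57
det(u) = 0.42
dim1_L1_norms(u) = [1.86, 2.21]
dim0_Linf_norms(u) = [1.04, 1.2]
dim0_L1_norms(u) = [2.05, 2.02]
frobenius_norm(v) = 0.55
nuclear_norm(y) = 5.62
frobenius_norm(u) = 2.05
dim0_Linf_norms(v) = [0.27, 0.38]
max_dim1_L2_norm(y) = 3.11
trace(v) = 0.65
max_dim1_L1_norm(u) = 2.21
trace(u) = -2.24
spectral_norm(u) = 2.04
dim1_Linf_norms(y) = [2.95, 2.67]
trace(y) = -5.62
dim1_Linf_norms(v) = [0.27, 0.38]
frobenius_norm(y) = 4.26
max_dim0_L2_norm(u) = 1.45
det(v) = 0.06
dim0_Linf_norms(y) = [2.95, 2.67]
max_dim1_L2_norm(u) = 1.57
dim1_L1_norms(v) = [0.48, 0.57]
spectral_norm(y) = 3.89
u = v @ y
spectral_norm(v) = 0.53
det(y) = 6.74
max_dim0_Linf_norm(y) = 2.95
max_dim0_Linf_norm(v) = 0.38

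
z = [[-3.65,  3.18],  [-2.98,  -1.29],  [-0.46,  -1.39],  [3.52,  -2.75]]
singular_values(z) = [6.79, 3.15]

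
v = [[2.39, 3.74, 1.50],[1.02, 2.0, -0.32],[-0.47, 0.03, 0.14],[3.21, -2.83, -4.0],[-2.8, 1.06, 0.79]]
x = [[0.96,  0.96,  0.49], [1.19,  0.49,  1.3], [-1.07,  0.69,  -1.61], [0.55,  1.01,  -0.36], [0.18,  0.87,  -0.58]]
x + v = [[3.35, 4.7, 1.99], [2.21, 2.49, 0.98], [-1.54, 0.72, -1.47], [3.76, -1.82, -4.36], [-2.62, 1.93, 0.21]]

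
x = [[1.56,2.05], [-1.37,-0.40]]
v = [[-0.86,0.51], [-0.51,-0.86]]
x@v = [[-2.39, -0.97], [1.38, -0.35]]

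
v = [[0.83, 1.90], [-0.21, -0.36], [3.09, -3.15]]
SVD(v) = [[0.21, 0.96], [-0.03, -0.2], [-0.98, 0.21]] @ diag([4.497491563937126, 1.9276331685033807]) @ [[-0.63, 0.78], [0.78, 0.63]]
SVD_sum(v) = [[-0.60, 0.74], [0.09, -0.11], [2.77, -3.41]] + [[1.43, 1.16], [-0.3, -0.25], [0.32, 0.26]]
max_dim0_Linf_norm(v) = 3.15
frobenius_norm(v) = 4.89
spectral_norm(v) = 4.50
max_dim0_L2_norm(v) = 3.7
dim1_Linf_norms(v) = [1.9, 0.36, 3.15]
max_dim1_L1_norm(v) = 6.24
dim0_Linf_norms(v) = [3.09, 3.15]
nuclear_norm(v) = 6.43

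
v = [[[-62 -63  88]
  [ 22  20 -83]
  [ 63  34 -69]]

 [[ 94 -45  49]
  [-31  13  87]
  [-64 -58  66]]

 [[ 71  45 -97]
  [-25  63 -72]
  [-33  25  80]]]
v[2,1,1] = 63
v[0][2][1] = 34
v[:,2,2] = [-69, 66, 80]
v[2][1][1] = 63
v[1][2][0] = -64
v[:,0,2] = [88, 49, -97]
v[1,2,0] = -64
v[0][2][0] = 63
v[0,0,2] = 88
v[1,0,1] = -45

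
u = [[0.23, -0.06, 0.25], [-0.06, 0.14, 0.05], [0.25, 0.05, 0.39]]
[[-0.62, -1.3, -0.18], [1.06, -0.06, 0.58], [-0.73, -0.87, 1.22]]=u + [[-0.85,-1.24,-0.43], [1.12,-0.20,0.53], [-0.98,-0.92,0.83]]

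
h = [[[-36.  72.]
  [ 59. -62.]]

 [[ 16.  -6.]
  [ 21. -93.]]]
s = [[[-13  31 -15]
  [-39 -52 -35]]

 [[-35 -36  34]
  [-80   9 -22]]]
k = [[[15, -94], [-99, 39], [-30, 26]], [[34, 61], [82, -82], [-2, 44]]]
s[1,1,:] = [-80, 9, -22]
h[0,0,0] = -36.0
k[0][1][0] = -99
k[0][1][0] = -99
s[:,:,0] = [[-13, -39], [-35, -80]]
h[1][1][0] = 21.0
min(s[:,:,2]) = -35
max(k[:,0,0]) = 34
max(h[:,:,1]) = 72.0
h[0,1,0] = 59.0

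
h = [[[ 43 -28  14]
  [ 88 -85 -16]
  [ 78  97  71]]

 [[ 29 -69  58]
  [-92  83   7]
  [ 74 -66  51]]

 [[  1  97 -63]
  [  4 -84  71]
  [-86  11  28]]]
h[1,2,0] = 74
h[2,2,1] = 11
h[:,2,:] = [[78, 97, 71], [74, -66, 51], [-86, 11, 28]]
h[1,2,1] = -66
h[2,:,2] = [-63, 71, 28]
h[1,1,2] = 7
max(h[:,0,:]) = 97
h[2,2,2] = 28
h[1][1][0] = -92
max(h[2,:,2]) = 71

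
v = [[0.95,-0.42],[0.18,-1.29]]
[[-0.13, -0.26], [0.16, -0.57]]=v@[[-0.20, -0.08],  [-0.15, 0.43]]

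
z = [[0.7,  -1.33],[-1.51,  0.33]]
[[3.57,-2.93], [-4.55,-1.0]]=z @ [[2.74, 1.29],  [-1.24, 2.88]]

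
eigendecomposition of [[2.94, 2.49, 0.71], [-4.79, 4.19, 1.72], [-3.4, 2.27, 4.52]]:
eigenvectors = [[(0.16-0.51j),(0.16+0.51j),0.26+0.00j], [0.61+0.00j,(0.61-0j),(-0.27+0j)], [(0.52-0.28j),(0.52+0.28j),(0.93+0j)]]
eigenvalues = [(4.37+3.23j), (4.37-3.23j), (2.91+0j)]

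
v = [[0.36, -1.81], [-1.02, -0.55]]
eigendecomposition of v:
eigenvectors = [[0.88, 0.69], [-0.48, 0.72]]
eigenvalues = [1.34, -1.53]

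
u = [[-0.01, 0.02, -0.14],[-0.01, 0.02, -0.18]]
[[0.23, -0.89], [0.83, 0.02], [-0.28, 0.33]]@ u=[[0.01, -0.01, 0.13],[-0.01, 0.02, -0.12],[-0.0, 0.0, -0.02]]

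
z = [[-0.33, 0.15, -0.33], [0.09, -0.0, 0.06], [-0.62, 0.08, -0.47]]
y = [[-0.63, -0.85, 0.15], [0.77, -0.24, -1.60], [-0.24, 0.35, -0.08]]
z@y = [[0.4, 0.13, -0.26],[-0.07, -0.06, 0.01],[0.56, 0.34, -0.18]]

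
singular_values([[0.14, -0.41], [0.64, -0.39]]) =[0.83, 0.25]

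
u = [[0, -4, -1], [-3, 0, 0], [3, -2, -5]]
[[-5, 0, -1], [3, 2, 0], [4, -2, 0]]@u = [[-3, 22, 10], [-6, -12, -3], [6, -16, -4]]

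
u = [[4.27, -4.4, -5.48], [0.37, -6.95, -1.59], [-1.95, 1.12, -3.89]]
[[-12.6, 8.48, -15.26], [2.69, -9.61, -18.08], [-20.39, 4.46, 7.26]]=u @ [[1.19, 1.88, -1.4], [-1.3, 1.84, 2.62], [4.27, -1.56, -0.41]]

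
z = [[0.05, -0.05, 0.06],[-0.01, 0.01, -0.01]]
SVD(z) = [[-0.98, 0.18], [0.18, 0.98]] @ diag([0.09432789747100917, 0.0014992527134485719]) @ [[-0.54,  0.54,  -0.64], [-0.46,  0.46,  0.76]]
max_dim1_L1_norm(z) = 0.16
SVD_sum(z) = [[0.05, -0.05, 0.06], [-0.01, 0.01, -0.01]] + [[-0.0,0.00,0.0], [-0.00,0.0,0.00]]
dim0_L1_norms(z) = [0.06, 0.06, 0.07]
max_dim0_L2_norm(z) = 0.06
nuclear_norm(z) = 0.10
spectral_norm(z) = 0.09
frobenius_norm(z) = 0.09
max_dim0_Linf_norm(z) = 0.06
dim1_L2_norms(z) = [0.09, 0.02]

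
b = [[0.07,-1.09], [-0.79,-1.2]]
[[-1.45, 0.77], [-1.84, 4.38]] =b@[[0.28, -4.07], [1.35, -0.97]]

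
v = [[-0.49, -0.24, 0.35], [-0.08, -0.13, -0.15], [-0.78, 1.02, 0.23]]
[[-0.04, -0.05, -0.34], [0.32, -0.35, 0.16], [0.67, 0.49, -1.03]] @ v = [[0.29, -0.33, -0.08], [-0.25, 0.13, 0.20], [0.44, -1.28, -0.08]]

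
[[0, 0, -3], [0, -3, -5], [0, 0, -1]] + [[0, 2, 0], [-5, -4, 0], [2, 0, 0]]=[[0, 2, -3], [-5, -7, -5], [2, 0, -1]]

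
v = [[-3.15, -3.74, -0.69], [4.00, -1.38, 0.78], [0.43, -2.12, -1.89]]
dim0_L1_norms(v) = [7.58, 7.24, 3.36]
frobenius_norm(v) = 7.15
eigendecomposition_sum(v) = [[(-1.49+1.57j), -1.83-1.20j, (-0.48+0.15j)], [2.05+1.04j, (-0.66+2.22j), 0.30+0.45j], [(-0.23+1.27j), -1.30-0.01j, (-0.19+0.23j)]] + [[(-1.49-1.57j), (-1.83+1.2j), -0.48-0.15j], [2.05-1.04j, (-0.66-2.22j), (0.3-0.45j)], [-0.23-1.27j, (-1.3+0.01j), (-0.19-0.23j)]] + [[(-0.17+0j), (-0.09+0j), (0.28+0j)],[-0.10+0.00j, -0.05+0.00j, 0.17+0.00j],[(0.9-0j), 0.48-0.00j, -1.51-0.00j]]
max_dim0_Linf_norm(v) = 4.0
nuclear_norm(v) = 11.37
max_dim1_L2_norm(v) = 4.94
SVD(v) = [[-0.85, -0.31, -0.43], [0.48, -0.79, -0.38], [-0.23, -0.53, 0.82]] @ diag([5.570524626482307, 4.187286935918187, 1.6081926196954832]) @ [[0.81,0.53,0.25], [-0.58,0.80,0.14], [0.12,0.26,-0.96]]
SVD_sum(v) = [[-3.81, -2.52, -1.17], [2.17, 1.44, 0.67], [-1.01, -0.67, -0.31]] + [[0.74,-1.04,-0.19], [1.91,-2.66,-0.47], [1.28,-1.79,-0.32]] + [[-0.09,-0.18,0.67], [-0.08,-0.16,0.59], [0.16,0.34,-1.26]]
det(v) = -37.51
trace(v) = -6.42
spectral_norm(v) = 5.57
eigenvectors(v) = [[(-0.18+0.61j), -0.18-0.61j, (-0.18+0j)], [0.67+0.00j, (0.67-0j), -0.11+0.00j], [0.11+0.36j, 0.11-0.36j, (0.98+0j)]]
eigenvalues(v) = [(-2.35+4.03j), (-2.35-4.03j), (-1.73+0j)]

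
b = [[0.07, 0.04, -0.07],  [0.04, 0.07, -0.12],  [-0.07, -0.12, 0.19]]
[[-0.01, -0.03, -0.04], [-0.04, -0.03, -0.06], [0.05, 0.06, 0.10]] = b @ [[0.17, -0.13, -0.02], [0.44, -0.40, -0.14], [0.63, 0.01, 0.43]]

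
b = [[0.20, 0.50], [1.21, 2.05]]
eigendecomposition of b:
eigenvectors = [[-0.87, -0.23],[0.49, -0.97]]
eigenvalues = [-0.08, 2.33]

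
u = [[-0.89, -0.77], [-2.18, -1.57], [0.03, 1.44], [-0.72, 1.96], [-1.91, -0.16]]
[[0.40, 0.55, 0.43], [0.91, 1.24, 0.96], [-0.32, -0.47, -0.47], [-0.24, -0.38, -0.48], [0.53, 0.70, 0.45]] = u@[[-0.26, -0.34, -0.21], [-0.22, -0.32, -0.32]]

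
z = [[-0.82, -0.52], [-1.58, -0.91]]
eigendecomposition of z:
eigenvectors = [[0.52, 0.48], [-0.86, 0.88]]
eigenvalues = [0.04, -1.77]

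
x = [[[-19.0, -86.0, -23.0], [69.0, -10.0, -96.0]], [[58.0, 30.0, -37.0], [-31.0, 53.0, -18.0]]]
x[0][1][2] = -96.0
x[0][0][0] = -19.0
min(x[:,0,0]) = -19.0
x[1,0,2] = -37.0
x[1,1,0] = -31.0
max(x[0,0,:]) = -19.0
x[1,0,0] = 58.0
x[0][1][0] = 69.0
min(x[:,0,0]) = -19.0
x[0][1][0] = 69.0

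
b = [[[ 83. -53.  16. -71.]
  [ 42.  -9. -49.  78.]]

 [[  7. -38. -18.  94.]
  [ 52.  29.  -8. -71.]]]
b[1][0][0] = 7.0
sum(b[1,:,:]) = 47.0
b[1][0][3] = 94.0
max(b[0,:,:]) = 83.0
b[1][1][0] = 52.0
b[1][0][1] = -38.0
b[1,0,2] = -18.0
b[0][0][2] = 16.0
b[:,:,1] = [[-53.0, -9.0], [-38.0, 29.0]]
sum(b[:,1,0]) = 94.0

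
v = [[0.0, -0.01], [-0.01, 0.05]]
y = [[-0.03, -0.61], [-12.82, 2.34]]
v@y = [[0.13, -0.02], [-0.64, 0.12]]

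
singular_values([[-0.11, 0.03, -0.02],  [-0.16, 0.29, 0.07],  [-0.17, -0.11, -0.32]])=[0.4, 0.33, 0.05]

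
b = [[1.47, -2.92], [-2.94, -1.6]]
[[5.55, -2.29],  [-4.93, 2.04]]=b@[[2.13, -0.88], [-0.83, 0.34]]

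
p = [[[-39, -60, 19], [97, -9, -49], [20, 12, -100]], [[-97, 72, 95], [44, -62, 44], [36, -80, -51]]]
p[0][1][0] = 97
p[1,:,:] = [[-97, 72, 95], [44, -62, 44], [36, -80, -51]]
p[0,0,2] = 19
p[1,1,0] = 44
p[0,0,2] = 19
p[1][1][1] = -62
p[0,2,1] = 12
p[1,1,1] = -62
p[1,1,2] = 44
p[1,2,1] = -80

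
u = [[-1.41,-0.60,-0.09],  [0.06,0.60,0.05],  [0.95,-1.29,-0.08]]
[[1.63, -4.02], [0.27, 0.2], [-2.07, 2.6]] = u @ [[-1.26, 2.67], [0.98, -0.38], [-4.91, 5.32]]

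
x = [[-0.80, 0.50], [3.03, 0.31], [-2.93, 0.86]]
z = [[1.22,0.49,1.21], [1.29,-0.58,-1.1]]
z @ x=[[-3.04,1.8], [0.43,-0.48]]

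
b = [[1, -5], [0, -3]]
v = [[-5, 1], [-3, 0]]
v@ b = [[-5, 22], [-3, 15]]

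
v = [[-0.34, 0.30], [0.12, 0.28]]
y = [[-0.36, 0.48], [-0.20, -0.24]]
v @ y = [[0.06,-0.24], [-0.1,-0.01]]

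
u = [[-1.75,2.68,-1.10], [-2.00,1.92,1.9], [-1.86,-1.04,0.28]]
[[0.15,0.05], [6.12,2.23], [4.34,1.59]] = u @ [[-1.83, -0.67], [-0.43, -0.16], [1.73, 0.63]]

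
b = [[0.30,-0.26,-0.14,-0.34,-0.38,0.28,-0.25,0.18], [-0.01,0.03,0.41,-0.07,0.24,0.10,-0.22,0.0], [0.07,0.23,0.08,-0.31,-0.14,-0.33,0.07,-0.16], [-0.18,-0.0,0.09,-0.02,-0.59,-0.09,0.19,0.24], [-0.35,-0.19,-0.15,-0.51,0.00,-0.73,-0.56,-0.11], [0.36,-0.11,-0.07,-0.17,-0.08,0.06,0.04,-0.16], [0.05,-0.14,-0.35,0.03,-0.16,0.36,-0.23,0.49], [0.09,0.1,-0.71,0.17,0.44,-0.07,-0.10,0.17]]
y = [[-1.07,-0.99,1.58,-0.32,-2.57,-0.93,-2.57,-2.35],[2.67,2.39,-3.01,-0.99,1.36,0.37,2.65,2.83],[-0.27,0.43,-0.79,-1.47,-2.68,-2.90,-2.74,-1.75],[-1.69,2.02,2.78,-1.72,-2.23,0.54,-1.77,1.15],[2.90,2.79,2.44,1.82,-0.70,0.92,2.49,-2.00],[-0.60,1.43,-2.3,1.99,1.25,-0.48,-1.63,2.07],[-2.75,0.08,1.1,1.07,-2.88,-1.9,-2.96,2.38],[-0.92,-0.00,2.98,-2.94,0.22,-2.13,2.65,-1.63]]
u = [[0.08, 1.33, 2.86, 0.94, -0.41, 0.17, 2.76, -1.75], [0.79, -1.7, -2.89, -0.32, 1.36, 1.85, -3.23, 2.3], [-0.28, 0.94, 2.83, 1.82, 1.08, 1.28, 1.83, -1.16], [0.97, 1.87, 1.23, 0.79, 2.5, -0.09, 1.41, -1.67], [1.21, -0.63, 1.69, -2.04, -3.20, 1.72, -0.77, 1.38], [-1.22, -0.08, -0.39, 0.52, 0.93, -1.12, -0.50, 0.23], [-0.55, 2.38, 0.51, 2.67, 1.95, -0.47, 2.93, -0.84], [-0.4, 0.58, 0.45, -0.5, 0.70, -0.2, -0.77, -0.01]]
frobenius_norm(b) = 2.15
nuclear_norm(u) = 24.66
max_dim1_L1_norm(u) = 14.44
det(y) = -480.50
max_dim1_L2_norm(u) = 5.74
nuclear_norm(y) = 37.28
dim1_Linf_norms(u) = [2.86, 3.23, 2.83, 2.5, 3.2, 1.22, 2.93, 0.77]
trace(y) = -6.96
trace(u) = 0.60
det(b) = 0.00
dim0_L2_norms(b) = [0.62, 0.45, 0.93, 0.73, 0.89, 0.94, 0.73, 0.65]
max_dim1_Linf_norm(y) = 3.01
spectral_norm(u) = 9.62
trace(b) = 0.39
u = y @ b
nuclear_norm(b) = 4.98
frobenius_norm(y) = 15.72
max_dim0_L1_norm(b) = 2.03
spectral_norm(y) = 10.04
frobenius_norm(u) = 12.24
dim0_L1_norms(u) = [5.5, 9.51, 12.85, 9.6, 12.13, 6.9, 14.2, 9.34]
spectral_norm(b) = 1.21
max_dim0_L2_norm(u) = 5.78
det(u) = -1.13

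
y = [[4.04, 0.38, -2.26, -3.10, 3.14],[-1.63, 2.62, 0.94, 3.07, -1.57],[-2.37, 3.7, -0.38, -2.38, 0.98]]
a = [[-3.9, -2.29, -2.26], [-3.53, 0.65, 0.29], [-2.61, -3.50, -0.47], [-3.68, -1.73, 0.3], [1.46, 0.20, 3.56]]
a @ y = [[-6.67, -15.84, 7.52, 10.44, -10.87], [-16.01, 1.43, 8.48, 12.25, -11.82], [-3.73, -11.90, 2.79, -1.54, -3.16], [-12.76, -4.82, 6.58, 5.38, -8.55], [-2.86, 14.25, -4.46, -12.38, 7.76]]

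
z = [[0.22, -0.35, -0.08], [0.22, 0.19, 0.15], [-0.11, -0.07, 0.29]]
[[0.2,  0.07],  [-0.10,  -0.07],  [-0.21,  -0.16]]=z @ [[0.24,0.07],[-0.27,-0.04],[-0.7,-0.53]]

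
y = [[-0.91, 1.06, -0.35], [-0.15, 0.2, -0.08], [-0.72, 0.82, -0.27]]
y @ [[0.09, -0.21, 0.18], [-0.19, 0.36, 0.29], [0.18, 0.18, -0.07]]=[[-0.35, 0.51, 0.17], [-0.07, 0.09, 0.04], [-0.27, 0.40, 0.13]]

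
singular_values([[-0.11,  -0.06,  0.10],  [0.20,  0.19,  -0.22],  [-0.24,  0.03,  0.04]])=[0.42, 0.18, 0.01]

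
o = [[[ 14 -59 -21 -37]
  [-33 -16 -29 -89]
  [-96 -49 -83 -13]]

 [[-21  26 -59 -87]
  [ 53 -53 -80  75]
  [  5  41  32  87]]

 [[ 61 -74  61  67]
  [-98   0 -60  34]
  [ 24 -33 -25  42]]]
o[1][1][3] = 75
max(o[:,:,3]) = 87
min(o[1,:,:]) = -87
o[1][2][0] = 5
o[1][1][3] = 75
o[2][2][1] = -33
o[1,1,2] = -80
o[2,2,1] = -33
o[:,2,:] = [[-96, -49, -83, -13], [5, 41, 32, 87], [24, -33, -25, 42]]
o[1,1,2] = -80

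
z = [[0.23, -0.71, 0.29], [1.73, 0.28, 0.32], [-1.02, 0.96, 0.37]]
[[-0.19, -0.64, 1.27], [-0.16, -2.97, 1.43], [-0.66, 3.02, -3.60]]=z@[[0.13, -2.0, 1.35],[-0.13, 0.65, -1.85],[-1.08, 0.97, -1.21]]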